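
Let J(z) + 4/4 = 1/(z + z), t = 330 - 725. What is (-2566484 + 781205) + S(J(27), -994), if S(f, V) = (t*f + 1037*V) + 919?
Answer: -151996517/54 ≈ -2.8148e+6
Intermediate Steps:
t = -395
J(z) = -1 + 1/(2*z) (J(z) = -1 + 1/(z + z) = -1 + 1/(2*z))
S(f, V) = 919 - 395*f + 1037*V (S(f, V) = (-395*f + 1037*V) + 919 = 919 - 395*f + 1037*V)
(-2566484 + 781205) + S(J(27), -994) = (-2566484 + 781205) + (919 - 395*(1/2 - 1*27)/27 + 1037*(-994)) = -1785279 + (919 - 395*(1/2 - 27)/27 - 1030778) = -1785279 + (919 - 395*(-53)/(27*2) - 1030778) = -1785279 + (919 - 395*(-53/54) - 1030778) = -1785279 + (919 + 20935/54 - 1030778) = -1785279 - 55591451/54 = -151996517/54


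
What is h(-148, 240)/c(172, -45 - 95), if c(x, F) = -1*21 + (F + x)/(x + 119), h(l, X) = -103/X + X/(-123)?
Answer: 2272031/19939120 ≈ 0.11395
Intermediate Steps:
h(l, X) = -103/X - X/123 (h(l, X) = -103/X + X*(-1/123) = -103/X - X/123)
c(x, F) = -21 + (F + x)/(119 + x)
h(-148, 240)/c(172, -45 - 95) = (-103/240 - 1/123*240)/(((-2499 + (-45 - 95) - 20*172)/(119 + 172))) = (-103*1/240 - 80/41)/(((-2499 - 140 - 3440)/291)) = (-103/240 - 80/41)/(((1/291)*(-6079))) = -23423/(9840*(-6079/291)) = -23423/9840*(-291/6079) = 2272031/19939120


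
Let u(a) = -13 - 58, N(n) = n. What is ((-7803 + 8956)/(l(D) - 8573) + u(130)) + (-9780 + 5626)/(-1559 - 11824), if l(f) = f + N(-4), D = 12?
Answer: -2706084878/38208465 ≈ -70.824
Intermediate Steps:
l(f) = -4 + f (l(f) = f - 4 = -4 + f)
u(a) = -71
((-7803 + 8956)/(l(D) - 8573) + u(130)) + (-9780 + 5626)/(-1559 - 11824) = ((-7803 + 8956)/((-4 + 12) - 8573) - 71) + (-9780 + 5626)/(-1559 - 11824) = (1153/(8 - 8573) - 71) - 4154/(-13383) = (1153/(-8565) - 71) - 4154*(-1/13383) = (1153*(-1/8565) - 71) + 4154/13383 = (-1153/8565 - 71) + 4154/13383 = -609268/8565 + 4154/13383 = -2706084878/38208465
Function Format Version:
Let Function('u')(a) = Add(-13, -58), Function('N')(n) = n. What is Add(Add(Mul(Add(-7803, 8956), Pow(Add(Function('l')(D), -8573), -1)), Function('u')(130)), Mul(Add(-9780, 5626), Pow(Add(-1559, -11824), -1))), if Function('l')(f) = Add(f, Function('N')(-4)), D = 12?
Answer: Rational(-2706084878, 38208465) ≈ -70.824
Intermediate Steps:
Function('l')(f) = Add(-4, f) (Function('l')(f) = Add(f, -4) = Add(-4, f))
Function('u')(a) = -71
Add(Add(Mul(Add(-7803, 8956), Pow(Add(Function('l')(D), -8573), -1)), Function('u')(130)), Mul(Add(-9780, 5626), Pow(Add(-1559, -11824), -1))) = Add(Add(Mul(Add(-7803, 8956), Pow(Add(Add(-4, 12), -8573), -1)), -71), Mul(Add(-9780, 5626), Pow(Add(-1559, -11824), -1))) = Add(Add(Mul(1153, Pow(Add(8, -8573), -1)), -71), Mul(-4154, Pow(-13383, -1))) = Add(Add(Mul(1153, Pow(-8565, -1)), -71), Mul(-4154, Rational(-1, 13383))) = Add(Add(Mul(1153, Rational(-1, 8565)), -71), Rational(4154, 13383)) = Add(Add(Rational(-1153, 8565), -71), Rational(4154, 13383)) = Add(Rational(-609268, 8565), Rational(4154, 13383)) = Rational(-2706084878, 38208465)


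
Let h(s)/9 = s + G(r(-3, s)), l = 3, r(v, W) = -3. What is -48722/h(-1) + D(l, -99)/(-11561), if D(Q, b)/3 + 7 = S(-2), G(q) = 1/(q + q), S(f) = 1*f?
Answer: 1126550651/242781 ≈ 4640.2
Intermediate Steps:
S(f) = f
G(q) = 1/(2*q)
D(Q, b) = -27 (D(Q, b) = -21 + 3*(-2) = -21 - 6 = -27)
h(s) = -3/2 + 9*s (h(s) = 9*(s + (½)/(-3)) = 9*(s + (½)*(-⅓)) = 9*(s - ⅙) = 9*(-⅙ + s) = -3/2 + 9*s)
-48722/h(-1) + D(l, -99)/(-11561) = -48722/(-3/2 + 9*(-1)) - 27/(-11561) = -48722/(-3/2 - 9) - 27*(-1/11561) = -48722/(-21/2) + 27/11561 = -48722*(-2/21) + 27/11561 = 97444/21 + 27/11561 = 1126550651/242781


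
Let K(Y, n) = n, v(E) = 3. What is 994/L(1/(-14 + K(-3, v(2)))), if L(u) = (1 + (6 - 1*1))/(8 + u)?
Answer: 14413/11 ≈ 1310.3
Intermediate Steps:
L(u) = 6/(8 + u) (L(u) = (1 + (6 - 1))/(8 + u) = (1 + 5)/(8 + u) = 6/(8 + u))
994/L(1/(-14 + K(-3, v(2)))) = 994/((6/(8 + 1/(-14 + 3)))) = 994/((6/(8 + 1/(-11)))) = 994/((6/(8 - 1/11))) = 994/((6/(87/11))) = 994/((6*(11/87))) = 994/(22/29) = 994*(29/22) = 14413/11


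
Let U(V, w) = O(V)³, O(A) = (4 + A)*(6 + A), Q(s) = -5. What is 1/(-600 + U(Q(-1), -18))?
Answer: -1/601 ≈ -0.0016639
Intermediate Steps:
U(V, w) = (24 + V² + 10*V)³
1/(-600 + U(Q(-1), -18)) = 1/(-600 + (24 + (-5)² + 10*(-5))³) = 1/(-600 + (24 + 25 - 50)³) = 1/(-600 + (-1)³) = 1/(-600 - 1) = 1/(-601) = -1/601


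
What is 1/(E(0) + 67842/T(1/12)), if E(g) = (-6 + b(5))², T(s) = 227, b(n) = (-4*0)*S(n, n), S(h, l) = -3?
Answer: 227/76014 ≈ 0.0029863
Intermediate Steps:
b(n) = 0 (b(n) = -4*0*(-3) = 0*(-3) = 0)
E(g) = 36 (E(g) = (-6 + 0)² = (-6)² = 36)
1/(E(0) + 67842/T(1/12)) = 1/(36 + 67842/227) = 1/(76014/227) = 227/76014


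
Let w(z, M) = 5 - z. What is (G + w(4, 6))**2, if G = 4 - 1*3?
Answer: 4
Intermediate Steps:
G = 1 (G = 4 - 3 = 1)
(G + w(4, 6))**2 = (1 + (5 - 1*4))**2 = (1 + (5 - 4))**2 = (1 + 1)**2 = 2**2 = 4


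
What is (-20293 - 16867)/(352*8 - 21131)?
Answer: 7432/3663 ≈ 2.0289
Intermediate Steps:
(-20293 - 16867)/(352*8 - 21131) = -37160/(2816 - 21131) = -37160/(-18315) = -37160*(-1/18315) = 7432/3663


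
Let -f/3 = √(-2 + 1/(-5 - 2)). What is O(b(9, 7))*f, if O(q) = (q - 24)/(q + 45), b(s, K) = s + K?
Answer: 24*I*√105/427 ≈ 0.57594*I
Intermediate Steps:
b(s, K) = K + s
O(q) = (-24 + q)/(45 + q)
f = -3*I*√105/7 (f = -3*√(-2 + 1/(-5 - 2)) = -3*√(-2 + 1/(-7)) = -3*√(-2 - ⅐) = -3*I*√105/7 ≈ -4.3915*I)
O(b(9, 7))*f = ((-24 + (7 + 9))/(45 + (7 + 9)))*(-3*I*√105/7) = ((-24 + 16)/(45 + 16))*(-3*I*√105/7) = (-8/61)*(-3*I*√105/7) = ((1/61)*(-8))*(-3*I*√105/7) = -(-24)*I*√105/427 = 24*I*√105/427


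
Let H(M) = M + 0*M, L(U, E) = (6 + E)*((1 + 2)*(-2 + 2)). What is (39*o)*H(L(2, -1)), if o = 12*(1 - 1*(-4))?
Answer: 0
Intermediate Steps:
L(U, E) = 0 (L(U, E) = (6 + E)*(3*0) = (6 + E)*0 = 0)
o = 60 (o = 12*(1 + 4) = 12*5 = 60)
H(M) = M (H(M) = M + 0 = M)
(39*o)*H(L(2, -1)) = (39*60)*0 = 2340*0 = 0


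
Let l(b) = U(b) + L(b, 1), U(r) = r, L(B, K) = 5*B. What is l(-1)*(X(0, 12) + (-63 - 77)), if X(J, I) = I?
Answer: 768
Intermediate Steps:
l(b) = 6*b (l(b) = b + 5*b = 6*b)
l(-1)*(X(0, 12) + (-63 - 77)) = (6*(-1))*(12 + (-63 - 77)) = -6*(12 - 140) = -6*(-128) = 768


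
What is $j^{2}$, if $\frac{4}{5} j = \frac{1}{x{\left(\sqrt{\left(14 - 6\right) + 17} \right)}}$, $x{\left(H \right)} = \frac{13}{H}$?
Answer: $\frac{625}{2704} \approx 0.23114$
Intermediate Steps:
$j = \frac{25}{52}$ ($j = \frac{5}{4 \frac{13}{\sqrt{\left(14 - 6\right) + 17}}} = \frac{5}{4 \frac{13}{\sqrt{8 + 17}}} = \frac{5}{4 \frac{13}{\sqrt{25}}} = \frac{5}{4 \cdot \frac{13}{5}} = \frac{5}{4} \cdot \frac{5}{13} = \frac{25}{52} \approx 0.48077$)
$j^{2} = \left(\frac{25}{52}\right)^{2} = \frac{625}{2704}$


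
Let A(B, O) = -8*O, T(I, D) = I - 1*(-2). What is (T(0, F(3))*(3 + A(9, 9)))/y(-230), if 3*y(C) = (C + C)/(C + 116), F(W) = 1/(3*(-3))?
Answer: -513/5 ≈ -102.60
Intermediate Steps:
F(W) = -⅑ (F(W) = 1/(-9) = -⅑)
T(I, D) = 2 + I (T(I, D) = I + 2 = 2 + I)
y(C) = 2*C/(3*(116 + C)) (y(C) = ((C + C)/(C + 116))/3 = ((2*C)/(116 + C))/3 = (2*C/(116 + C))/3 = 2*C/(3*(116 + C)))
(T(0, F(3))*(3 + A(9, 9)))/y(-230) = ((2 + 0)*(3 - 8*9))/(((⅔)*(-230)/(116 - 230))) = (2*(3 - 72))/(((⅔)*(-230)/(-114))) = (2*(-69))/(((⅔)*(-230)*(-1/114))) = -138/230/171 = -138*171/230 = -513/5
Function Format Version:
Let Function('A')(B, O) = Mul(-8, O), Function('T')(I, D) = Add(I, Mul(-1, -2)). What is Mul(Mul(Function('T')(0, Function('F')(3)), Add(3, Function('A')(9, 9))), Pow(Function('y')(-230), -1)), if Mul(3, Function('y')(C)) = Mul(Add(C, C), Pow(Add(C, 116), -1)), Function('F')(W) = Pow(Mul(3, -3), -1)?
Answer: Rational(-513, 5) ≈ -102.60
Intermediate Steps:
Function('F')(W) = Rational(-1, 9) (Function('F')(W) = Pow(-9, -1) = Rational(-1, 9))
Function('T')(I, D) = Add(2, I) (Function('T')(I, D) = Add(I, 2) = Add(2, I))
Function('y')(C) = Mul(Rational(2, 3), C, Pow(Add(116, C), -1)) (Function('y')(C) = Mul(Rational(1, 3), Mul(Add(C, C), Pow(Add(C, 116), -1))) = Mul(Rational(1, 3), Mul(Mul(2, C), Pow(Add(116, C), -1))) = Mul(Rational(1, 3), Mul(2, C, Pow(Add(116, C), -1))) = Mul(Rational(2, 3), C, Pow(Add(116, C), -1)))
Mul(Mul(Function('T')(0, Function('F')(3)), Add(3, Function('A')(9, 9))), Pow(Function('y')(-230), -1)) = Mul(Mul(Add(2, 0), Add(3, Mul(-8, 9))), Pow(Mul(Rational(2, 3), -230, Pow(Add(116, -230), -1)), -1)) = Mul(Mul(2, Add(3, -72)), Pow(Mul(Rational(2, 3), -230, Pow(-114, -1)), -1)) = Mul(Mul(2, -69), Pow(Mul(Rational(2, 3), -230, Rational(-1, 114)), -1)) = Mul(-138, Pow(Rational(230, 171), -1)) = Mul(-138, Rational(171, 230)) = Rational(-513, 5)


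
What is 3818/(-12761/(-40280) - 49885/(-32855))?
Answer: 1010547781840/485726091 ≈ 2080.5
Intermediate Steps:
3818/(-12761/(-40280) - 49885/(-32855)) = 3818/(-12761*(-1/40280) - 49885*(-1/32855)) = 3818/(12761/40280 + 9977/6571) = 3818/(485726091/264679880) = 3818*(264679880/485726091) = 1010547781840/485726091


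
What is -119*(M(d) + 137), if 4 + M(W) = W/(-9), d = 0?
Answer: -15827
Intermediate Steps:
M(W) = -4 - W/9 (M(W) = -4 + W/(-9) = -4 + W*(-1/9) = -4 - W/9)
-119*(M(d) + 137) = -119*((-4 - 1/9*0) + 137) = -119*((-4 + 0) + 137) = -119*(-4 + 137) = -119*133 = -15827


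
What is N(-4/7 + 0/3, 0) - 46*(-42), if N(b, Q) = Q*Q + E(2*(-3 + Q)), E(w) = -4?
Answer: 1928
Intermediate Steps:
N(b, Q) = -4 + Q**2 (N(b, Q) = Q*Q - 4 = Q**2 - 4 = -4 + Q**2)
N(-4/7 + 0/3, 0) - 46*(-42) = (-4 + 0**2) - 46*(-42) = (-4 + 0) + 1932 = -4 + 1932 = 1928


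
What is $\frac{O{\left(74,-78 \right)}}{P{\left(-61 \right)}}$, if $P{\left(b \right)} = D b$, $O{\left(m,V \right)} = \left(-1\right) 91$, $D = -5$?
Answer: $- \frac{91}{305} \approx -0.29836$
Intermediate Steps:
$O{\left(m,V \right)} = -91$
$P{\left(b \right)} = - 5 b$
$\frac{O{\left(74,-78 \right)}}{P{\left(-61 \right)}} = - \frac{91}{\left(-5\right) \left(-61\right)} = - \frac{91}{305}$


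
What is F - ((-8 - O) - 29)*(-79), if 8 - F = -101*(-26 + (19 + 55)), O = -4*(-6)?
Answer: 37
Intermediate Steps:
O = 24
F = 4856 (F = 8 - (-101)*(-26 + (19 + 55)) = 8 - (-101)*(-26 + 74) = 8 - (-101)*48 = 8 - 1*(-4848) = 8 + 4848 = 4856)
F - ((-8 - O) - 29)*(-79) = 4856 - ((-8 - 1*24) - 29)*(-79) = 4856 - ((-8 - 24) - 29)*(-79) = 4856 - (-32 - 29)*(-79) = 4856 - (-61)*(-79) = 4856 - 1*4819 = 4856 - 4819 = 37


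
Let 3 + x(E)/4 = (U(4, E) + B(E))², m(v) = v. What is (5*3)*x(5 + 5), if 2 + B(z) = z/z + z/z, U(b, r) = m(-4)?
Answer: 780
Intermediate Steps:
U(b, r) = -4
B(z) = 0 (B(z) = -2 + (z/z + z/z) = -2 + (1 + 1) = -2 + 2 = 0)
x(E) = 52 (x(E) = -12 + 4*(-4 + 0)² = -12 + 4*(-4)² = -12 + 4*16 = -12 + 64 = 52)
(5*3)*x(5 + 5) = (5*3)*52 = 15*52 = 780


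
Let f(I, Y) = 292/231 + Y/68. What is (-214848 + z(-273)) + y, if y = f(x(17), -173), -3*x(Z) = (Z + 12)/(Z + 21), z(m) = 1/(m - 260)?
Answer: -1798796393411/8372364 ≈ -2.1485e+5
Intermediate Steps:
z(m) = 1/(-260 + m)
x(Z) = -(12 + Z)/(3*(21 + Z)) (x(Z) = -(Z + 12)/(3*(Z + 21)) = -(12 + Z)/(3*(21 + Z)))
f(I, Y) = 292/231 + Y/68 (f(I, Y) = 292*(1/231) + Y*(1/68) = 292/231 + Y/68)
y = -20107/15708 (y = 292/231 + (1/68)*(-173) = 292/231 - 173/68 = -20107/15708 ≈ -1.2800)
(-214848 + z(-273)) + y = (-214848 + 1/(-260 - 273)) - 20107/15708 = (-214848 + 1/(-533)) - 20107/15708 = (-214848 - 1/533) - 20107/15708 = -114513985/533 - 20107/15708 = -1798796393411/8372364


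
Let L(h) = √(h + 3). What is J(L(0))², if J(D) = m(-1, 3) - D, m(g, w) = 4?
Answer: (4 - √3)² ≈ 5.1436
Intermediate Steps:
L(h) = √(3 + h)
J(D) = 4 - D
J(L(0))² = (4 - √(3 + 0))² = (4 - √3)²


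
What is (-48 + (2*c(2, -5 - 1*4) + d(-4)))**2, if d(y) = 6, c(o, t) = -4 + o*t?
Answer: 7396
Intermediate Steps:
(-48 + (2*c(2, -5 - 1*4) + d(-4)))**2 = (-48 + (2*(-4 + 2*(-5 - 1*4)) + 6))**2 = (-48 + (2*(-4 + 2*(-5 - 4)) + 6))**2 = (-48 + (2*(-4 + 2*(-9)) + 6))**2 = (-48 + (2*(-4 - 18) + 6))**2 = (-48 + (2*(-22) + 6))**2 = (-48 + (-44 + 6))**2 = (-48 - 38)**2 = (-86)**2 = 7396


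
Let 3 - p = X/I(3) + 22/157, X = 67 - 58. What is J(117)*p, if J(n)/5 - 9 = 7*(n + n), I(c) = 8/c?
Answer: -5328045/1256 ≈ -4242.1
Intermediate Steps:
X = 9
J(n) = 45 + 70*n (J(n) = 45 + 5*(7*(n + n)) = 45 + 5*(7*(2*n)) = 45 + 5*(14*n) = 45 + 70*n)
p = -647/1256 (p = 3 - (9/((8/3)) + 22/157) = 3 - (9/((8*(⅓))) + 22*(1/157)) = 3 - (9/(8/3) + 22/157) = 3 - (9*(3/8) + 22/157) = 3 - (27/8 + 22/157) = 3 - 1*4415/1256 = 3 - 4415/1256 = -647/1256 ≈ -0.51513)
J(117)*p = (45 + 70*117)*(-647/1256) = (45 + 8190)*(-647/1256) = 8235*(-647/1256) = -5328045/1256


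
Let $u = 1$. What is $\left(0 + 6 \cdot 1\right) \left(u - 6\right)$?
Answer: $-30$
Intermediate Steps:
$\left(0 + 6 \cdot 1\right) \left(u - 6\right) = \left(0 + 6 \cdot 1\right) \left(1 - 6\right) = \left(0 + 6\right) \left(-5\right) = 6 \left(-5\right) = -30$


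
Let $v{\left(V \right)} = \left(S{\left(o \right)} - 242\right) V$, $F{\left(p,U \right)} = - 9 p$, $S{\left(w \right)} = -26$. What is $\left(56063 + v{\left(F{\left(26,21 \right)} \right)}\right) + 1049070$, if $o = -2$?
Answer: $1167845$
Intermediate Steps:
$v{\left(V \right)} = - 268 V$ ($v{\left(V \right)} = \left(-26 - 242\right) V = - 268 V$)
$\left(56063 + v{\left(F{\left(26,21 \right)} \right)}\right) + 1049070 = \left(56063 - 268 \left(\left(-9\right) 26\right)\right) + 1049070 = \left(56063 - -62712\right) + 1049070 = \left(56063 + 62712\right) + 1049070 = 118775 + 1049070 = 1167845$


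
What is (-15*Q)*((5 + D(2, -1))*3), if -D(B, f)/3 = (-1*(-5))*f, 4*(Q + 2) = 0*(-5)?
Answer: 1800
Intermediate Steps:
Q = -2 (Q = -2 + (0*(-5))/4 = -2 + (1/4)*0 = -2 + 0 = -2)
D(B, f) = -15*f (D(B, f) = -3*(-1*(-5))*f = -15*f)
(-15*Q)*((5 + D(2, -1))*3) = (-15*(-2))*((5 - 15*(-1))*3) = 30*((5 + 15)*3) = 30*(20*3) = 30*60 = 1800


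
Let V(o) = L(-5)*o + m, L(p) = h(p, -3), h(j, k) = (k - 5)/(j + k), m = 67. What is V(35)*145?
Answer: 14790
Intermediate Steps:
h(j, k) = (-5 + k)/(j + k)
L(p) = -8/(-3 + p) (L(p) = (-5 - 3)/(p - 3) = -8/(-3 + p))
V(o) = 67 + o (V(o) = (-8/(-3 - 5))*o + 67 = (-8/(-8))*o + 67 = (-8*(-1/8))*o + 67 = 1*o + 67 = o + 67 = 67 + o)
V(35)*145 = (67 + 35)*145 = 102*145 = 14790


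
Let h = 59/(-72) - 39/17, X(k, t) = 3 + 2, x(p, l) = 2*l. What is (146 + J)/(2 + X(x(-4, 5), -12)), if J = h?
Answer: 174893/8568 ≈ 20.412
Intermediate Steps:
X(k, t) = 5
h = -3811/1224 (h = 59*(-1/72) - 39*1/17 = -59/72 - 39/17 = -3811/1224 ≈ -3.1136)
J = -3811/1224 ≈ -3.1136
(146 + J)/(2 + X(x(-4, 5), -12)) = (146 - 3811/1224)/(2 + 5) = (174893/1224)/7 = (⅐)*(174893/1224) = 174893/8568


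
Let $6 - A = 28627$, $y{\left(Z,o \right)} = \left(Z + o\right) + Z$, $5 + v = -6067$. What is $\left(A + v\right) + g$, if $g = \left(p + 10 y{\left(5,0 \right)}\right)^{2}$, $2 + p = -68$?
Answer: $-33793$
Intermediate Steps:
$v = -6072$ ($v = -5 - 6067 = -6072$)
$p = -70$ ($p = -2 - 68 = -70$)
$y{\left(Z,o \right)} = o + 2 Z$
$A = -28621$ ($A = 6 - 28627 = -28621$)
$g = 900$ ($g = \left(-70 + 10 \left(0 + 2 \cdot 5\right)\right)^{2} = \left(-70 + 10 \left(0 + 10\right)\right)^{2} = \left(-70 + 10 \cdot 10\right)^{2} = \left(-70 + 100\right)^{2} = 30^{2} = 900$)
$\left(A + v\right) + g = \left(-28621 - 6072\right) + 900 = -34693 + 900 = -33793$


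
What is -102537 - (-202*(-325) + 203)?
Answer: -168390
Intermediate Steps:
-102537 - (-202*(-325) + 203) = -102537 - (65650 + 203) = -102537 - 1*65853 = -102537 - 65853 = -168390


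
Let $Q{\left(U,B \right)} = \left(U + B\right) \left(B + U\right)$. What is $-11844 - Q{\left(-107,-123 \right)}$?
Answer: $-64744$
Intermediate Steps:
$Q{\left(U,B \right)} = \left(B + U\right)^{2}$ ($Q{\left(U,B \right)} = \left(B + U\right) \left(B + U\right) = \left(B + U\right)^{2}$)
$-11844 - Q{\left(-107,-123 \right)} = -11844 - \left(-123 - 107\right)^{2} = -11844 - \left(-230\right)^{2} = -11844 - 52900 = -64744$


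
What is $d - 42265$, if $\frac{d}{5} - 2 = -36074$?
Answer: $-222625$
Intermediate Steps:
$d = -180360$ ($d = 10 + 5 \left(-36074\right) = 10 - 180370 = -180360$)
$d - 42265 = -180360 - 42265 = -222625$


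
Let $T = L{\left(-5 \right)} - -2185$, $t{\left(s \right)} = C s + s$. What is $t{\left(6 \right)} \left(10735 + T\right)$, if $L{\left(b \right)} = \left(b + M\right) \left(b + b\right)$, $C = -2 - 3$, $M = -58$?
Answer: $-325200$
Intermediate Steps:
$C = -5$
$L{\left(b \right)} = 2 b \left(-58 + b\right)$ ($L{\left(b \right)} = \left(b - 58\right) \left(b + b\right) = \left(-58 + b\right) 2 b = 2 b \left(-58 + b\right)$)
$t{\left(s \right)} = - 4 s$ ($t{\left(s \right)} = - 5 s + s = - 4 s$)
$T = 2815$ ($T = 2 \left(-5\right) \left(-58 - 5\right) - -2185 = 2 \left(-5\right) \left(-63\right) + 2185 = 630 + 2185 = 2815$)
$t{\left(6 \right)} \left(10735 + T\right) = \left(-4\right) 6 \left(10735 + 2815\right) = \left(-24\right) 13550 = -325200$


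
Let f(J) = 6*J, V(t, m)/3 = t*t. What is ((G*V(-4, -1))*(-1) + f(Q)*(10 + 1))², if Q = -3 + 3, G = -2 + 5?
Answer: 20736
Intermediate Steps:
G = 3
Q = 0
V(t, m) = 3*t² (V(t, m) = 3*(t*t) = 3*t²)
((G*V(-4, -1))*(-1) + f(Q)*(10 + 1))² = ((3*(3*(-4)²))*(-1) + (6*0)*(10 + 1))² = ((3*(3*16))*(-1) + 0*11)² = ((3*48)*(-1) + 0)² = (144*(-1) + 0)² = (-144 + 0)² = (-144)² = 20736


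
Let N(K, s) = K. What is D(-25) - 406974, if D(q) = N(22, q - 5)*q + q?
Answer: -407549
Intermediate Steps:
D(q) = 23*q (D(q) = 22*q + q = 23*q)
D(-25) - 406974 = 23*(-25) - 406974 = -575 - 406974 = -407549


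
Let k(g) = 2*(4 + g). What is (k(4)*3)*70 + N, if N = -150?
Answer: 3210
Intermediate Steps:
k(g) = 8 + 2*g
(k(4)*3)*70 + N = ((8 + 2*4)*3)*70 - 150 = ((8 + 8)*3)*70 - 150 = (16*3)*70 - 150 = 48*70 - 150 = 3360 - 150 = 3210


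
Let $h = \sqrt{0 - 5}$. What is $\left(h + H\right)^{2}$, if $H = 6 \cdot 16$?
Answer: $\left(96 + i \sqrt{5}\right)^{2} \approx 9211.0 + 429.33 i$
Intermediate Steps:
$h = i \sqrt{5}$ ($h = \sqrt{-5} = i \sqrt{5} \approx 2.2361 i$)
$H = 96$
$\left(h + H\right)^{2} = \left(i \sqrt{5} + 96\right)^{2} = \left(96 + i \sqrt{5}\right)^{2}$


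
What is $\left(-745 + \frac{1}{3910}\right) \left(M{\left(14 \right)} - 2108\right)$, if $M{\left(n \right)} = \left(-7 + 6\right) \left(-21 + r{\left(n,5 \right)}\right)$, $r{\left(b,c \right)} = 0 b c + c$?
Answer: $\frac{3046944654}{1955} \approx 1.5585 \cdot 10^{6}$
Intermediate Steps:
$r{\left(b,c \right)} = c$ ($r{\left(b,c \right)} = 0 c + c = 0 + c = c$)
$M{\left(n \right)} = 16$ ($M{\left(n \right)} = \left(-7 + 6\right) \left(-21 + 5\right) = \left(-1\right) \left(-16\right) = 16$)
$\left(-745 + \frac{1}{3910}\right) \left(M{\left(14 \right)} - 2108\right) = \left(-745 + \frac{1}{3910}\right) \left(16 - 2108\right) = \left(- \frac{2912949}{3910}\right) \left(-2092\right) = \frac{3046944654}{1955}$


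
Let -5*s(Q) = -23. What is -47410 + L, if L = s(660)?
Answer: -237027/5 ≈ -47405.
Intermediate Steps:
s(Q) = 23/5 (s(Q) = -⅕*(-23) = 23/5)
L = 23/5 ≈ 4.6000
-47410 + L = -47410 + 23/5 = -237027/5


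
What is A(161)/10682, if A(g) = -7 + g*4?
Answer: 13/218 ≈ 0.059633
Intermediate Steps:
A(g) = -7 + 4*g
A(161)/10682 = (-7 + 4*161)/10682 = (-7 + 644)*(1/10682) = 637*(1/10682) = 13/218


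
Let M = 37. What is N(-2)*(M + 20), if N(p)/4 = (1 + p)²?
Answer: 228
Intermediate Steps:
N(p) = 4*(1 + p)²
N(-2)*(M + 20) = (4*(1 - 2)²)*(37 + 20) = (4*(-1)²)*57 = (4*1)*57 = 4*57 = 228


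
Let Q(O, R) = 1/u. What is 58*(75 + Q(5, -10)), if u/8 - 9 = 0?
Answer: 156629/36 ≈ 4350.8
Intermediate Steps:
u = 72 (u = 72 + 8*0 = 72 + 0 = 72)
Q(O, R) = 1/72
58*(75 + Q(5, -10)) = 58*(75 + 1/72) = 58*(5401/72) = 156629/36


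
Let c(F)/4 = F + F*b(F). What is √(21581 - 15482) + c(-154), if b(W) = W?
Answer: 94248 + √6099 ≈ 94326.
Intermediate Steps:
c(F) = 4*F + 4*F² (c(F) = 4*(F + F*F) = 4*(F + F²) = 4*F + 4*F²)
√(21581 - 15482) + c(-154) = √(21581 - 15482) + 4*(-154)*(1 - 154) = √6099 + 4*(-154)*(-153) = √6099 + 94248 = 94248 + √6099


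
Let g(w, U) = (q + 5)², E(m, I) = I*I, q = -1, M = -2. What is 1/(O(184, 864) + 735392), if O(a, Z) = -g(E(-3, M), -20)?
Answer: 1/735376 ≈ 1.3598e-6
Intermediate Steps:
E(m, I) = I²
g(w, U) = 16 (g(w, U) = (-1 + 5)² = 4² = 16)
O(a, Z) = -16 (O(a, Z) = -1*16 = -16)
1/(O(184, 864) + 735392) = 1/(-16 + 735392) = 1/735376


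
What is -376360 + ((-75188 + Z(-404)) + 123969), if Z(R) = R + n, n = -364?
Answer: -328347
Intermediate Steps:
Z(R) = -364 + R (Z(R) = R - 364 = -364 + R)
-376360 + ((-75188 + Z(-404)) + 123969) = -376360 + ((-75188 + (-364 - 404)) + 123969) = -376360 + ((-75188 - 768) + 123969) = -376360 + (-75956 + 123969) = -376360 + 48013 = -328347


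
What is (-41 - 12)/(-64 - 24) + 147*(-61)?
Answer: -789043/88 ≈ -8966.4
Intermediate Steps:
(-41 - 12)/(-64 - 24) + 147*(-61) = -53/(-88) - 8967 = -53*(-1/88) - 8967 = 53/88 - 8967 = -789043/88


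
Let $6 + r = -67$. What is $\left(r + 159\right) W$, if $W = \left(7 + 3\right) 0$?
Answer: $0$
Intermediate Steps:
$r = -73$ ($r = -6 - 67 = -73$)
$W = 0$ ($W = 10 \cdot 0 = 0$)
$\left(r + 159\right) W = \left(-73 + 159\right) 0 = 86 \cdot 0 = 0$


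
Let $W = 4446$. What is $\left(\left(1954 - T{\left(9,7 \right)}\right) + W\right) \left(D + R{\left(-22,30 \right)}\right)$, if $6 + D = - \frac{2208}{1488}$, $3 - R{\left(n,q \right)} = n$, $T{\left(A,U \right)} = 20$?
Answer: $\frac{3464340}{31} \approx 1.1175 \cdot 10^{5}$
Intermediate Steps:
$R{\left(n,q \right)} = 3 - n$
$D = - \frac{232}{31}$ ($D = -6 - \frac{2208}{1488} = -6 - \frac{46}{31} = - \frac{232}{31} \approx -7.4839$)
$\left(\left(1954 - T{\left(9,7 \right)}\right) + W\right) \left(D + R{\left(-22,30 \right)}\right) = \left(\left(1954 - 20\right) + 4446\right) \left(- \frac{232}{31} + \left(3 - -22\right)\right) = \left(\left(1954 - 20\right) + 4446\right) \left(- \frac{232}{31} + \left(3 + 22\right)\right) = \left(1934 + 4446\right) \left(- \frac{232}{31} + 25\right) = 6380 \cdot \frac{543}{31} = \frac{3464340}{31}$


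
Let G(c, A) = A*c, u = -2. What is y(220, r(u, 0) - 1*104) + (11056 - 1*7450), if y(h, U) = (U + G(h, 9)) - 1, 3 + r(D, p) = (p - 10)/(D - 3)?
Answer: 5480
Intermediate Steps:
r(D, p) = -3 + (-10 + p)/(-3 + D) (r(D, p) = -3 + (p - 10)/(D - 3) = -3 + (-10 + p)/(-3 + D))
y(h, U) = -1 + U + 9*h (y(h, U) = (U + 9*h) - 1 = -1 + U + 9*h)
y(220, r(u, 0) - 1*104) + (11056 - 1*7450) = (-1 + ((-1 + 0 - 3*(-2))/(-3 - 2) - 1*104) + 9*220) + (11056 - 1*7450) = (-1 + ((-1 + 0 + 6)/(-5) - 104) + 1980) + (11056 - 7450) = (-1 + (-⅕*5 - 104) + 1980) + 3606 = (-1 + (-1 - 104) + 1980) + 3606 = (-1 - 105 + 1980) + 3606 = 1874 + 3606 = 5480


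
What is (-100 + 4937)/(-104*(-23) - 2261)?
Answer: 4837/131 ≈ 36.924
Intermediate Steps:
(-100 + 4937)/(-104*(-23) - 2261) = 4837/(2392 - 2261) = 4837/131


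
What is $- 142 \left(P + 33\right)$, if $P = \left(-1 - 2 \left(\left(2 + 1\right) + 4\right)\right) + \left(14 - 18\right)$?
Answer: $-1988$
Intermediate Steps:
$P = -19$ ($P = \left(-1 - 2 \left(3 + 4\right)\right) - 4 = \left(-1 - 14\right) - 4 = -15 - 4 = -19$)
$- 142 \left(P + 33\right) = - 142 \left(-19 + 33\right) = \left(-142\right) 14 = -1988$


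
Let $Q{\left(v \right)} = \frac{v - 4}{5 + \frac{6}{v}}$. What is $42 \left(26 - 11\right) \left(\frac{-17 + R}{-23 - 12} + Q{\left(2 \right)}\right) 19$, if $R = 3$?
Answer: $\frac{3591}{2} \approx 1795.5$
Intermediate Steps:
$Q{\left(v \right)} = \frac{-4 + v}{5 + \frac{6}{v}}$
$42 \left(26 - 11\right) \left(\frac{-17 + R}{-23 - 12} + Q{\left(2 \right)}\right) 19 = 42 \left(26 - 11\right) \left(\frac{-17 + 3}{-23 - 12} + \frac{2 \left(-4 + 2\right)}{6 + 5 \cdot 2}\right) 19 = 42 \cdot 15 \left(- \frac{14}{-35} + 2 \frac{1}{6 + 10} \left(-2\right)\right) 19 = 42 \cdot 15 \left(\left(-14\right) \left(- \frac{1}{35}\right) + 2 \cdot \frac{1}{16} \left(-2\right)\right) 19 = 42 \cdot 15 \left(\frac{2}{5} + 2 \cdot \frac{1}{16} \left(-2\right)\right) 19 = 42 \cdot 15 \left(\frac{2}{5} - \frac{1}{4}\right) 19 = 42 \cdot 15 \cdot \frac{3}{20} \cdot 19 = 42 \cdot \frac{9}{4} \cdot 19 = \frac{189}{2} \cdot 19 = \frac{3591}{2}$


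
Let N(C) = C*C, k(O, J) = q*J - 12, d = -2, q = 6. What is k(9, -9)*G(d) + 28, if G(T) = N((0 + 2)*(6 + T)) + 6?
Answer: -4592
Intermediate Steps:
k(O, J) = -12 + 6*J (k(O, J) = 6*J - 12 = -12 + 6*J)
N(C) = C²
G(T) = 6 + (12 + 2*T)² (G(T) = ((0 + 2)*(6 + T))² + 6 = (2*(6 + T))² + 6 = (12 + 2*T)² + 6 = 6 + (12 + 2*T)²)
k(9, -9)*G(d) + 28 = (-12 + 6*(-9))*(6 + 4*(6 - 2)²) + 28 = (-12 - 54)*(6 + 4*4²) + 28 = -66*(6 + 4*16) + 28 = -66*(6 + 64) + 28 = -66*70 + 28 = -4620 + 28 = -4592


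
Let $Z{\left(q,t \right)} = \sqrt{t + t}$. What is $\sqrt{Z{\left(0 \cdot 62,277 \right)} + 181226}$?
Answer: $\sqrt{181226 + \sqrt{554}} \approx 425.73$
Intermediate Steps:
$Z{\left(q,t \right)} = \sqrt{2} \sqrt{t}$ ($Z{\left(q,t \right)} = \sqrt{2 t} = \sqrt{2} \sqrt{t}$)
$\sqrt{Z{\left(0 \cdot 62,277 \right)} + 181226} = \sqrt{\sqrt{2} \sqrt{277} + 181226} = \sqrt{\sqrt{554} + 181226} = \sqrt{181226 + \sqrt{554}}$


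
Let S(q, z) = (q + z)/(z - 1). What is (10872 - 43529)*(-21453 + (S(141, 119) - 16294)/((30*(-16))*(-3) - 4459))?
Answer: 124758511572229/178121 ≈ 7.0041e+8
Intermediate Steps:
S(q, z) = (q + z)/(-1 + z)
(10872 - 43529)*(-21453 + (S(141, 119) - 16294)/((30*(-16))*(-3) - 4459)) = (10872 - 43529)*(-21453 + ((141 + 119)/(-1 + 119) - 16294)/((30*(-16))*(-3) - 4459)) = -32657*(-21453 + (260/118 - 16294)/(-480*(-3) - 4459)) = -32657*(-21453 + ((1/118)*260 - 16294)/(1440 - 4459)) = -32657*(-21453 + (130/59 - 16294)/(-3019)) = -32657*(-21453 - 961216/59*(-1/3019)) = -32657*(-21453 + 961216/178121) = -32657*(-3820268597/178121) = 124758511572229/178121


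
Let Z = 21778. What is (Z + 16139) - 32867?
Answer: 5050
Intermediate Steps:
(Z + 16139) - 32867 = (21778 + 16139) - 32867 = 37917 - 32867 = 5050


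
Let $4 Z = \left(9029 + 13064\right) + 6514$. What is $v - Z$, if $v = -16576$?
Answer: $- \frac{94911}{4} \approx -23728.0$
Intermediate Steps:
$Z = \frac{28607}{4}$ ($Z = \frac{\left(9029 + 13064\right) + 6514}{4} = \frac{22093 + 6514}{4} = \frac{1}{4} \cdot 28607 = \frac{28607}{4} \approx 7151.8$)
$v - Z = -16576 - \frac{28607}{4} = - \frac{94911}{4}$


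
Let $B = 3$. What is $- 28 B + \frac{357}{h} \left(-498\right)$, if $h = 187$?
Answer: $- \frac{11382}{11} \approx -1034.7$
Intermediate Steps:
$- 28 B + \frac{357}{h} \left(-498\right) = \left(-28\right) 3 + \frac{357}{187} \left(-498\right) = -84 + 357 \cdot \frac{1}{187} \left(-498\right) = -84 + \frac{21}{11} \left(-498\right) = -84 - \frac{10458}{11} = - \frac{11382}{11}$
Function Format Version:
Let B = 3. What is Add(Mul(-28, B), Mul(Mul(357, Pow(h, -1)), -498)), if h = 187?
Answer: Rational(-11382, 11) ≈ -1034.7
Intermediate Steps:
Add(Mul(-28, B), Mul(Mul(357, Pow(h, -1)), -498)) = Add(Mul(-28, 3), Mul(Mul(357, Pow(187, -1)), -498)) = Add(-84, Mul(Mul(357, Rational(1, 187)), -498)) = Add(-84, Mul(Rational(21, 11), -498)) = Add(-84, Rational(-10458, 11)) = Rational(-11382, 11)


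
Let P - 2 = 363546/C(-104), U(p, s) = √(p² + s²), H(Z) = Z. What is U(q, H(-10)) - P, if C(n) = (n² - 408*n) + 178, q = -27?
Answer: -235199/26713 + √829 ≈ 19.988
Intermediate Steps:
C(n) = 178 + n² - 408*n
P = 235199/26713 (P = 2 + 363546/(178 + (-104)² - 408*(-104)) = 2 + 363546/(178 + 10816 + 42432) = 2 + 363546/53426 = 2 + 363546*(1/53426) = 2 + 181773/26713 = 235199/26713 ≈ 8.8047)
U(q, H(-10)) - P = √((-27)² + (-10)²) - 1*235199/26713 = √(729 + 100) - 235199/26713 = √829 - 235199/26713 = -235199/26713 + √829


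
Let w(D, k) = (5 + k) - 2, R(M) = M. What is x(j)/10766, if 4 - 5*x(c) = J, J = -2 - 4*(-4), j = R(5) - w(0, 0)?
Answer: -1/5383 ≈ -0.00018577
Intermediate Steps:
w(D, k) = 3 + k
j = 2 (j = 5 - (3 + 0) = 5 - 1*3 = 5 - 3 = 2)
J = 14 (J = -2 - 1*(-16) = -2 + 16 = 14)
x(c) = -2 (x(c) = 4/5 - 1/5*14 = 4/5 - 14/5 = -2)
x(j)/10766 = -2/10766 = (1/10766)*(-2) = -1/5383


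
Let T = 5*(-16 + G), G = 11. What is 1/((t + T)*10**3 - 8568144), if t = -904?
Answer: -1/9497144 ≈ -1.0529e-7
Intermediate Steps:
T = -25 (T = 5*(-16 + 11) = 5*(-5) = -25)
1/((t + T)*10**3 - 8568144) = 1/((-904 - 25)*10**3 - 8568144) = 1/(-929*1000 - 8568144) = 1/(-929000 - 8568144) = 1/(-9497144) = -1/9497144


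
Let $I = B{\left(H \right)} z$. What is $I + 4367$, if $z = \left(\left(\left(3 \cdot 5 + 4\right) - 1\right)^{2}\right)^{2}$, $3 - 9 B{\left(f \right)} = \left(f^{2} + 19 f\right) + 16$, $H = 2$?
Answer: $-637153$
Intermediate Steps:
$B{\left(f \right)} = - \frac{13}{9} - \frac{19 f}{9} - \frac{f^{2}}{9}$ ($B{\left(f \right)} = \frac{1}{3} - \frac{\left(f^{2} + 19 f\right) + 16}{9} = \frac{1}{3} - \frac{16 + f^{2} + 19 f}{9} = \frac{1}{3} - \left(\frac{16}{9} + \frac{f^{2}}{9} + \frac{19 f}{9}\right) = - \frac{13}{9} - \frac{19 f}{9} - \frac{f^{2}}{9}$)
$z = 104976$ ($z = \left(\left(\left(15 + 4\right) - 1\right)^{2}\right)^{2} = \left(\left(19 - 1\right)^{2}\right)^{2} = \left(18^{2}\right)^{2} = 324^{2} = 104976$)
$I = -641520$ ($I = \left(- \frac{13}{9} - \frac{38}{9} - \frac{2^{2}}{9}\right) 104976 = \left(- \frac{13}{9} - \frac{38}{9} - \frac{4}{9}\right) 104976 = \left(- \frac{55}{9}\right) 104976 = -641520$)
$I + 4367 = -641520 + 4367 = -637153$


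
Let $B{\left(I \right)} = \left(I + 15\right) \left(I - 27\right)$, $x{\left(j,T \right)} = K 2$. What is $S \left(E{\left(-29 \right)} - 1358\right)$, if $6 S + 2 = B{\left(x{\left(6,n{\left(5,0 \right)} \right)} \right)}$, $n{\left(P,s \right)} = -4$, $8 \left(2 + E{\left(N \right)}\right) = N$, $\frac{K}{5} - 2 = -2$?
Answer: $\frac{4439963}{48} \approx 92499.0$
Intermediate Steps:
$K = 0$ ($K = 10 + 5 \left(-2\right) = 10 - 10 = 0$)
$E{\left(N \right)} = -2 + \frac{N}{8}$
$x{\left(j,T \right)} = 0$ ($x{\left(j,T \right)} = 0 \cdot 2 = 0$)
$B{\left(I \right)} = \left(-27 + I\right) \left(15 + I\right)$ ($B{\left(I \right)} = \left(15 + I\right) \left(-27 + I\right) = \left(-27 + I\right) \left(15 + I\right)$)
$S = - \frac{407}{6}$ ($S = - \frac{1}{3} + \frac{-405 + 0^{2} - 0}{6} = - \frac{1}{3} + \frac{-405 + 0 + 0}{6} = - \frac{1}{3} + \frac{1}{6} \left(-405\right) = - \frac{1}{3} - \frac{135}{2} = - \frac{407}{6} \approx -67.833$)
$S \left(E{\left(-29 \right)} - 1358\right) = - \frac{407 \left(\left(-2 + \frac{1}{8} \left(-29\right)\right) - 1358\right)}{6} = - \frac{407 \left(\left(-2 - \frac{29}{8}\right) - 1358\right)}{6} = - \frac{407 \left(- \frac{45}{8} - 1358\right)}{6} = \left(- \frac{407}{6}\right) \left(- \frac{10909}{8}\right) = \frac{4439963}{48}$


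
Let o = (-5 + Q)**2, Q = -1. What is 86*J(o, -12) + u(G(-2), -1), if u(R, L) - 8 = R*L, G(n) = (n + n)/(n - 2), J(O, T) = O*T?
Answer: -37145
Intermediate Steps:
o = 36 (o = (-5 - 1)**2 = (-6)**2 = 36)
G(n) = 2*n/(-2 + n) (G(n) = (2*n)/(-2 + n) = 2*n/(-2 + n))
u(R, L) = 8 + L*R (u(R, L) = 8 + R*L = 8 + L*R)
86*J(o, -12) + u(G(-2), -1) = 86*(36*(-12)) + (8 - 2*(-2)/(-2 - 2)) = 86*(-432) + (8 - 2*(-2)/(-4)) = -37152 + (8 - 2*(-2)*(-1)/4) = -37152 + (8 - 1*1) = -37152 + (8 - 1) = -37152 + 7 = -37145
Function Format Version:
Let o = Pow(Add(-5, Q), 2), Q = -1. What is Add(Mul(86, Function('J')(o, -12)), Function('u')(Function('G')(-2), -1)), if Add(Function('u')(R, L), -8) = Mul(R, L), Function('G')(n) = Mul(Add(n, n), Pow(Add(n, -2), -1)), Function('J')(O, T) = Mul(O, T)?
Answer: -37145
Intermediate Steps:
o = 36 (o = Pow(Add(-5, -1), 2) = Pow(-6, 2) = 36)
Function('G')(n) = Mul(2, n, Pow(Add(-2, n), -1)) (Function('G')(n) = Mul(Mul(2, n), Pow(Add(-2, n), -1)) = Mul(2, n, Pow(Add(-2, n), -1)))
Function('u')(R, L) = Add(8, Mul(L, R)) (Function('u')(R, L) = Add(8, Mul(R, L)) = Add(8, Mul(L, R)))
Add(Mul(86, Function('J')(o, -12)), Function('u')(Function('G')(-2), -1)) = Add(Mul(86, Mul(36, -12)), Add(8, Mul(-1, Mul(2, -2, Pow(Add(-2, -2), -1))))) = Add(Mul(86, -432), Add(8, Mul(-1, Mul(2, -2, Pow(-4, -1))))) = Add(-37152, Add(8, Mul(-1, Mul(2, -2, Rational(-1, 4))))) = Add(-37152, Add(8, Mul(-1, 1))) = Add(-37152, Add(8, -1)) = Add(-37152, 7) = -37145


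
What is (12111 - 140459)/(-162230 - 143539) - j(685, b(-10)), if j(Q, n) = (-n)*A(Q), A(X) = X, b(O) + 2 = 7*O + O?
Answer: -17174916382/305769 ≈ -56170.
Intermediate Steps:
b(O) = -2 + 8*O (b(O) = -2 + (7*O + O) = -2 + 8*O)
j(Q, n) = -Q*n (j(Q, n) = (-n)*Q = -Q*n)
(12111 - 140459)/(-162230 - 143539) - j(685, b(-10)) = (12111 - 140459)/(-162230 - 143539) - (-1)*685*(-2 + 8*(-10)) = -128348/(-305769) - (-1)*685*(-2 - 80) = -128348*(-1/305769) - (-1)*685*(-82) = 128348/305769 - 1*56170 = 128348/305769 - 56170 = -17174916382/305769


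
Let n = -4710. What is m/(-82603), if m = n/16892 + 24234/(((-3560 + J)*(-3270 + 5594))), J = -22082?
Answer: 5019423543/1484830520236268 ≈ 3.3805e-6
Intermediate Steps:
m = -5019423543/17975503556 (m = -4710/16892 + 24234/(((-3560 - 22082)*(-3270 + 5594))) = -4710*1/16892 + 24234/((-25642*2324)) = -2355/8446 + 24234/(-59592008) = -2355/8446 + 24234*(-1/59592008) = -2355/8446 - 1731/4256572 = -5019423543/17975503556 ≈ -0.27924)
m/(-82603) = -5019423543/17975503556/(-82603) = -5019423543/17975503556*(-1/82603) = 5019423543/1484830520236268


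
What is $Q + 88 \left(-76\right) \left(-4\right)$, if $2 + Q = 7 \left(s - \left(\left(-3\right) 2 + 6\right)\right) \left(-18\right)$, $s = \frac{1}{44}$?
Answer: $\frac{588437}{22} \approx 26747.0$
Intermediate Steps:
$s = \frac{1}{44} \approx 0.022727$
$Q = - \frac{107}{22}$ ($Q = -2 + 7 \left(\frac{1}{44} - \left(\left(-3\right) 2 + 6\right)\right) \left(-18\right) = -2 + 7 \left(\frac{1}{44} - \left(-6 + 6\right)\right) \left(-18\right) = -2 + 7 \left(\frac{1}{44} - 0\right) \left(-18\right) = -2 + 7 \left(\frac{1}{44} + 0\right) \left(-18\right) = -2 + 7 \cdot \frac{1}{44} \left(-18\right) = -2 + \frac{7}{44} \left(-18\right) = -2 - \frac{63}{22} = - \frac{107}{22} \approx -4.8636$)
$Q + 88 \left(-76\right) \left(-4\right) = - \frac{107}{22} + 88 \left(-76\right) \left(-4\right) = - \frac{107}{22} - -26752 = - \frac{107}{22} + 26752 = \frac{588437}{22}$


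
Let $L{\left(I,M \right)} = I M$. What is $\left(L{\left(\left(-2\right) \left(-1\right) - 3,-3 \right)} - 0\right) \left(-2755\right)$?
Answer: $-8265$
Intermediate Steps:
$\left(L{\left(\left(-2\right) \left(-1\right) - 3,-3 \right)} - 0\right) \left(-2755\right) = \left(\left(\left(-2\right) \left(-1\right) - 3\right) \left(-3\right) - 0\right) \left(-2755\right) = \left(\left(2 - 3\right) \left(-3\right) + 0\right) \left(-2755\right) = \left(\left(-1\right) \left(-3\right) + 0\right) \left(-2755\right) = \left(3 + 0\right) \left(-2755\right) = 3 \left(-2755\right) = -8265$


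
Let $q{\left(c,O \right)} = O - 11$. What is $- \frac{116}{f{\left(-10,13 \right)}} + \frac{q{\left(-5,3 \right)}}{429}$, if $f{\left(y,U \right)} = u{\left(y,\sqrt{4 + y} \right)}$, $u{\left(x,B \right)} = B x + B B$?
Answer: $\frac{2 \left(- 40 i + 4143 \sqrt{6}\right)}{429 \left(\sqrt{6} + 10 i\right)} \approx 1.0757 - 4.4676 i$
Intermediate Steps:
$q{\left(c,O \right)} = -11 + O$
$u{\left(x,B \right)} = B^{2} + B x$ ($u{\left(x,B \right)} = B x + B^{2} = B^{2} + B x$)
$f{\left(y,U \right)} = \sqrt{4 + y} \left(y + \sqrt{4 + y}\right)$ ($f{\left(y,U \right)} = \sqrt{4 + y} \left(\sqrt{4 + y} + y\right) = \sqrt{4 + y} \left(y + \sqrt{4 + y}\right)$)
$- \frac{116}{f{\left(-10,13 \right)}} + \frac{q{\left(-5,3 \right)}}{429} = - \frac{116}{4 - 10 - 10 \sqrt{4 - 10}} + \frac{-11 + 3}{429} = - \frac{116}{4 - 10 - 10 \sqrt{-6}} - \frac{8}{429} = - \frac{116}{4 - 10 - 10 i \sqrt{6}} - \frac{8}{429} = - \frac{116}{-6 - 10 i \sqrt{6}} - \frac{8}{429} = - \frac{8}{429} - \frac{116}{-6 - 10 i \sqrt{6}}$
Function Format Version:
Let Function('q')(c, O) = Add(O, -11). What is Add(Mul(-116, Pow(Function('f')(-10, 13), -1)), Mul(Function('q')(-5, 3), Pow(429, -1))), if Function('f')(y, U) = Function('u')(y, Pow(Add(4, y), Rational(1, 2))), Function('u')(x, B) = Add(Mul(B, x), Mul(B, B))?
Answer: Mul(Rational(2, 429), Pow(Add(Pow(6, Rational(1, 2)), Mul(10, I)), -1), Add(Mul(-40, I), Mul(4143, Pow(6, Rational(1, 2))))) ≈ Add(1.0757, Mul(-4.4676, I))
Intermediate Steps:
Function('q')(c, O) = Add(-11, O)
Function('u')(x, B) = Add(Pow(B, 2), Mul(B, x)) (Function('u')(x, B) = Add(Mul(B, x), Pow(B, 2)) = Add(Pow(B, 2), Mul(B, x)))
Function('f')(y, U) = Mul(Pow(Add(4, y), Rational(1, 2)), Add(y, Pow(Add(4, y), Rational(1, 2)))) (Function('f')(y, U) = Mul(Pow(Add(4, y), Rational(1, 2)), Add(Pow(Add(4, y), Rational(1, 2)), y)) = Mul(Pow(Add(4, y), Rational(1, 2)), Add(y, Pow(Add(4, y), Rational(1, 2)))))
Add(Mul(-116, Pow(Function('f')(-10, 13), -1)), Mul(Function('q')(-5, 3), Pow(429, -1))) = Add(Mul(-116, Pow(Add(4, -10, Mul(-10, Pow(Add(4, -10), Rational(1, 2)))), -1)), Mul(Add(-11, 3), Pow(429, -1))) = Add(Mul(-116, Pow(Add(4, -10, Mul(-10, Pow(-6, Rational(1, 2)))), -1)), Mul(-8, Rational(1, 429))) = Add(Mul(-116, Pow(Add(4, -10, Mul(-10, Mul(I, Pow(6, Rational(1, 2))))), -1)), Rational(-8, 429)) = Add(Mul(-116, Pow(Add(4, -10, Mul(-10, I, Pow(6, Rational(1, 2)))), -1)), Rational(-8, 429)) = Add(Mul(-116, Pow(Add(-6, Mul(-10, I, Pow(6, Rational(1, 2)))), -1)), Rational(-8, 429)) = Add(Rational(-8, 429), Mul(-116, Pow(Add(-6, Mul(-10, I, Pow(6, Rational(1, 2)))), -1)))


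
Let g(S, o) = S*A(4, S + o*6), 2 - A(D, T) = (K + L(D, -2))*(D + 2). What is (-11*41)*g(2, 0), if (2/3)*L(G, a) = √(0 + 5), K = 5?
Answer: 25256 + 8118*√5 ≈ 43408.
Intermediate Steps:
L(G, a) = 3*√5/2 (L(G, a) = 3*√(0 + 5)/2 = 3*√5/2)
A(D, T) = 2 - (2 + D)*(5 + 3*√5/2) (A(D, T) = 2 - (5 + 3*√5/2)*(D + 2) = 2 - (5 + 3*√5/2)*(2 + D) = 2 - (2 + D)*(5 + 3*√5/2))
g(S, o) = S*(-28 - 9*√5) (g(S, o) = S*(-8 - 5*4 - 3*√5 - 3/2*4*√5) = S*(-8 - 20 - 3*√5 - 6*√5) = S*(-28 - 9*√5))
(-11*41)*g(2, 0) = (-11*41)*(-1*2*(28 + 9*√5)) = -451*(-56 - 18*√5) = 25256 + 8118*√5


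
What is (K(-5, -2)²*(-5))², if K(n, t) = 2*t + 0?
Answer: 6400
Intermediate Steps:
K(n, t) = 2*t
(K(-5, -2)²*(-5))² = ((2*(-2))²*(-5))² = ((-4)²*(-5))² = (16*(-5))² = (-80)² = 6400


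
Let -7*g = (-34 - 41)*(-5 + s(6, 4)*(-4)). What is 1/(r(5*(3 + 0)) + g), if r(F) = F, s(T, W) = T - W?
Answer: -7/870 ≈ -0.0080460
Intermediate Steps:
g = -975/7 (g = -(-34 - 41)*(-5 + (6 - 1*4)*(-4))/7 = -(-75)*(-5 + (6 - 4)*(-4))/7 = -(-75)*(-5 + 2*(-4))/7 = -(-75)*(-5 - 8)/7 = -(-75)*(-13)/7 = -1/7*975 = -975/7 ≈ -139.29)
1/(r(5*(3 + 0)) + g) = 1/(5*(3 + 0) - 975/7) = 1/(5*3 - 975/7) = 1/(15 - 975/7) = 1/(-870/7) = -7/870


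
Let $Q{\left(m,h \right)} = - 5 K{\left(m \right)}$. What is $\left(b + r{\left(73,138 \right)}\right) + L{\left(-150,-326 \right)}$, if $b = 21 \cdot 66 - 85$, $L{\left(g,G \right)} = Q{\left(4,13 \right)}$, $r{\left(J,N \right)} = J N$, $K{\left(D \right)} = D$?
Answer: $11355$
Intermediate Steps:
$Q{\left(m,h \right)} = - 5 m$
$L{\left(g,G \right)} = -20$ ($L{\left(g,G \right)} = \left(-5\right) 4 = -20$)
$b = 1301$ ($b = 1386 - 85 = 1301$)
$\left(b + r{\left(73,138 \right)}\right) + L{\left(-150,-326 \right)} = \left(1301 + 73 \cdot 138\right) - 20 = \left(1301 + 10074\right) - 20 = 11375 - 20 = 11355$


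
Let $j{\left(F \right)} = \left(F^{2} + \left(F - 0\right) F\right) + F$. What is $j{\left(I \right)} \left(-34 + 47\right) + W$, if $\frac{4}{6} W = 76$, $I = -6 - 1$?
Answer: $1297$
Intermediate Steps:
$I = -7$ ($I = -6 - 1 = -7$)
$W = 114$ ($W = \frac{3}{2} \cdot 76 = 114$)
$j{\left(F \right)} = F + 2 F^{2}$ ($j{\left(F \right)} = \left(F^{2} + \left(F + 0\right) F\right) + F = \left(F^{2} + F F\right) + F = \left(F^{2} + F^{2}\right) + F = 2 F^{2} + F = F + 2 F^{2}$)
$j{\left(I \right)} \left(-34 + 47\right) + W = - 7 \left(1 + 2 \left(-7\right)\right) \left(-34 + 47\right) + 114 = - 7 \left(1 - 14\right) 13 + 114 = \left(-7\right) \left(-13\right) 13 + 114 = 91 \cdot 13 + 114 = 1183 + 114 = 1297$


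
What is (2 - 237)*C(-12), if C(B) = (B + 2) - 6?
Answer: 3760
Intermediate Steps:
C(B) = -4 + B (C(B) = (2 + B) - 6 = -4 + B)
(2 - 237)*C(-12) = (2 - 237)*(-4 - 12) = -235*(-16) = 3760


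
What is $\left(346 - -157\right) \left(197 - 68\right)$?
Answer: $64887$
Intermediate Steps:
$\left(346 - -157\right) \left(197 - 68\right) = \left(346 + \left(-14 + 171\right)\right) 129 = \left(346 + 157\right) 129 = 503 \cdot 129 = 64887$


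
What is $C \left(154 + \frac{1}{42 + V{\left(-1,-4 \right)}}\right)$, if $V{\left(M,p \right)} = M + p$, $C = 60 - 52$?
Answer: $\frac{45592}{37} \approx 1232.2$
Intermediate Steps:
$C = 8$ ($C = 60 - 52 = 8$)
$C \left(154 + \frac{1}{42 + V{\left(-1,-4 \right)}}\right) = 8 \left(154 + \frac{1}{42 - 5}\right) = 8 \left(154 + \frac{1}{37}\right) = 8 \cdot \frac{5699}{37} = \frac{45592}{37}$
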